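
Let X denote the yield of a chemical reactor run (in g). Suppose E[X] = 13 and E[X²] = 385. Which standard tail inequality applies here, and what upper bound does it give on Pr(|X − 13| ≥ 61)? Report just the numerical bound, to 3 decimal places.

0.058

The first two moments determine the variance, so Chebyshev's inequality is the sharpest standard bound available.
Var(X) = E[X²] − (E[X])² = 385 − 169 = 216.
Chebyshev's inequality: Pr(|X − μ| ≥ t) ≤ Var(X)/t² = 216/3721 = 0.0580.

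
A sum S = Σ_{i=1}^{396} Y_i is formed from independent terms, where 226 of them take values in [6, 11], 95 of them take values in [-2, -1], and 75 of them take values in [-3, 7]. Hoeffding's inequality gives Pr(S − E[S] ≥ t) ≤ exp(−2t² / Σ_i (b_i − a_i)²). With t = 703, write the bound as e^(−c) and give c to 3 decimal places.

Σ(b_i − a_i)² = 226·5² + 95·1² + 75·10² = 13245.
c = 2t² / 13245 = 2·703² / 13245 = 74.6257.

74.626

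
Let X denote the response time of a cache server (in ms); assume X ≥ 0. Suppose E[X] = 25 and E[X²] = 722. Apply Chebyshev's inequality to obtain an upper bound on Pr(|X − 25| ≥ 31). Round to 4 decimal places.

0.1009

Var(X) = E[X²] − (E[X])² = 722 − 625 = 97.
Chebyshev's inequality: Pr(|X − μ| ≥ t) ≤ Var(X)/t² = 97/961 = 0.1009.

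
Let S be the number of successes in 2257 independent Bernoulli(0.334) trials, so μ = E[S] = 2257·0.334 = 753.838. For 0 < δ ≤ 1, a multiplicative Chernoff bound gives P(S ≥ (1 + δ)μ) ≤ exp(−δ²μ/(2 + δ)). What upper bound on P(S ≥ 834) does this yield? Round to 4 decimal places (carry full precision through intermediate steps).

Write 834 = (1 + δ)μ, so δ = 834/753.838 − 1 = 0.1063385…
Then the exponent is δ²μ/(2 + δ) = (834 − μ)² / (μ·(2 + δ)) = 4.046978.
Bound = exp(−4.046978) = 0.01748.

0.0175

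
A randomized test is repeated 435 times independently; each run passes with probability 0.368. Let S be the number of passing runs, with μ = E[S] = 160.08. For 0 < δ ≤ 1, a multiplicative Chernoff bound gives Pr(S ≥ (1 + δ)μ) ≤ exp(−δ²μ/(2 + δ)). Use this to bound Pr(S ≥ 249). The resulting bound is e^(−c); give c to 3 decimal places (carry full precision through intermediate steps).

19.328

Write 249 = (1 + δ)μ, so δ = 249/160.08 − 1 = 0.5554723…
Then the exponent is δ²μ/(2 + δ) = (249 − μ)² / (μ·(2 + δ)) = 19.328167.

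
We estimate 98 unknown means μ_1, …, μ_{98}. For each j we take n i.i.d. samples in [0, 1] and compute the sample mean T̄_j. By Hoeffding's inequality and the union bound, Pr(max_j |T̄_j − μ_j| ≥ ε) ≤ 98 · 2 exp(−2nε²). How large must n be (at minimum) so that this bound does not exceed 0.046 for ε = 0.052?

Need 2·98·exp(−2nε²) ≤ 0.046, i.e. exp(−2nε²) ≤ 0.046/196.
So 2nε² ≥ ln(196/0.046) = 8.357229.
Hence n ≥ 8.357229/(2·0.052²) = 1545.346.
The smallest integer n is 1546.

1546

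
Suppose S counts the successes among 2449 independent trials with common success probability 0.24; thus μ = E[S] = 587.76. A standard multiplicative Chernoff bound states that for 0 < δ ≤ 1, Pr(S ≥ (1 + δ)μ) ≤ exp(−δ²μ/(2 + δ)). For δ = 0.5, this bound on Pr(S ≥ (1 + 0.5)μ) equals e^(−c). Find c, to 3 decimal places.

58.776

c = δ²μ/(2 + δ) = 0.5²·587.76/(2 + 0.5) = 58.7760.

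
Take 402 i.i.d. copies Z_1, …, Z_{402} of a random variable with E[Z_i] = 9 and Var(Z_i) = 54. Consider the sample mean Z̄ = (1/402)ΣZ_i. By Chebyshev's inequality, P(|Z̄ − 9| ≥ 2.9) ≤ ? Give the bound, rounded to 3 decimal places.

0.016

Var(Z̄) = Var(Z_i)/n = 54/402 = 0.13433.
Chebyshev: P(|Z̄ − 9| ≥ 2.9) ≤ Var(Z̄)/(2.9)² = 54/(402·2.9²) = 0.0160.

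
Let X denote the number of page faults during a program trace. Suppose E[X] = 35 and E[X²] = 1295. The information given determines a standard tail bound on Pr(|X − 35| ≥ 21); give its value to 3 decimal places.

The first two moments determine the variance, so Chebyshev's inequality is the sharpest standard bound available.
Var(X) = E[X²] − (E[X])² = 1295 − 1225 = 70.
Chebyshev's inequality: Pr(|X − μ| ≥ t) ≤ Var(X)/t² = 70/441 = 0.1587.

0.159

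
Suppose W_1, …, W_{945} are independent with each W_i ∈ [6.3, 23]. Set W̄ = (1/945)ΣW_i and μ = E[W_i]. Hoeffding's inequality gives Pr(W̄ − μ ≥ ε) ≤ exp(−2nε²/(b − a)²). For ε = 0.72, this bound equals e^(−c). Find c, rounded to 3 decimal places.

c = 2nε²/(b − a)² = 2·945·0.72² / 16.7² = 3.5131.

3.513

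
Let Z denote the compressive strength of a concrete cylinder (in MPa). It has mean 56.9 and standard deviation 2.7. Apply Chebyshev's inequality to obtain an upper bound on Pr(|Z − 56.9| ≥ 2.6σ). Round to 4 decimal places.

0.1479

Chebyshev: Pr(|Z − μ| ≥ t) ≤ Var(Z)/t².
Var(Z) = σ² = 2.7² = 7.29.
t = 2.6·2.7 = 7.02.
Bound = 7.29 / 49.2804 = 0.1479.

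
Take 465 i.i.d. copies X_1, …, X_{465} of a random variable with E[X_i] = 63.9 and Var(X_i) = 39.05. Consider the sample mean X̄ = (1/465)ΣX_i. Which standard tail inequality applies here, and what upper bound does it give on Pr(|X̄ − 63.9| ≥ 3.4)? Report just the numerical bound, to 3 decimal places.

0.007

With mean and variance of each term known, Chebyshev's inequality bounds the deviation of the sum (or sample mean).
Var(X̄) = Var(X_i)/n = 39.05/465 = 0.083978.
Chebyshev: Pr(|X̄ − 63.9| ≥ 3.4) ≤ Var(X̄)/(3.4)² = 39.05/(465·3.4²) = 0.0073.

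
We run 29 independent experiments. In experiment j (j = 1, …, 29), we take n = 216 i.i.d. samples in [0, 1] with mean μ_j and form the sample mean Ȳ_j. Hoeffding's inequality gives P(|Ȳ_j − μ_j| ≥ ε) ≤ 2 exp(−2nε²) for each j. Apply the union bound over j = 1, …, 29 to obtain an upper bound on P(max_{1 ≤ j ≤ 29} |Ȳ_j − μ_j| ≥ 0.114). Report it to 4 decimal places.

Per-experiment Hoeffding bound: 2·exp(−2·216·0.114²) = 2·exp(−5.61427) = 0.0072909.
Union bound over 29 events: 29·0.0072909 = 0.21144.

0.2114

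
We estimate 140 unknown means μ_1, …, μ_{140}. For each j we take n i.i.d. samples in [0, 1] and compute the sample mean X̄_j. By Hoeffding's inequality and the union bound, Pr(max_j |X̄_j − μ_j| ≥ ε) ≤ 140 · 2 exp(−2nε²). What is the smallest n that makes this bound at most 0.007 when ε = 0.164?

197

Need 2·140·exp(−2nε²) ≤ 0.007, i.e. exp(−2nε²) ≤ 0.007/280.
So 2nε² ≥ ln(280/0.007) = 10.596635.
Hence n ≥ 10.596635/(2·0.164²) = 196.993.
The smallest integer n is 197.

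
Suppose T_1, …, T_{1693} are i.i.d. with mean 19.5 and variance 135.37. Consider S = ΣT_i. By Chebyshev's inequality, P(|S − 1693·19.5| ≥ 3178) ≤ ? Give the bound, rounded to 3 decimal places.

0.023

Var(S) = n·Var(T_i) = 1693·135.37 = 229181.41.
Chebyshev: P(|S − 1693·19.5| ≥ 3178) ≤ Var(S)/3178² = 229181.41/10099684 = 0.0227.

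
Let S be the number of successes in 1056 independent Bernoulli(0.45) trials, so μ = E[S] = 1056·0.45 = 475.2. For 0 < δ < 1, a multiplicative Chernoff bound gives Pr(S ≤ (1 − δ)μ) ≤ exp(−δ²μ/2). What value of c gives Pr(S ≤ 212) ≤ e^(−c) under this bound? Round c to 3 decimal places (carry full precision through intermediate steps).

72.890

Write 212 = (1 − δ)μ, so δ = 1 − 212/475.2 = 0.5538721…
Then the exponent is δ²μ/2 = (μ − 212)²/(2μ) = 72.889562.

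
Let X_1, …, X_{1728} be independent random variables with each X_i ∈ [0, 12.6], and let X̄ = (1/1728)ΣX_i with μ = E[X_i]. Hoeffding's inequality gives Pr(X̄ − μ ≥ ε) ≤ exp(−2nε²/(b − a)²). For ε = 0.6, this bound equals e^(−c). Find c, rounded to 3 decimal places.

c = 2nε²/(b − a)² = 2·1728·0.6² / 12.6² = 7.8367.

7.837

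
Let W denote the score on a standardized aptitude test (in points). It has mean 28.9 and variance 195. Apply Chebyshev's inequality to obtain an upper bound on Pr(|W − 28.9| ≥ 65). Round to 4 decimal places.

Chebyshev: Pr(|W − μ| ≥ t) ≤ Var(W)/t².
Bound = 195 / 4225 = 0.0462.

0.0462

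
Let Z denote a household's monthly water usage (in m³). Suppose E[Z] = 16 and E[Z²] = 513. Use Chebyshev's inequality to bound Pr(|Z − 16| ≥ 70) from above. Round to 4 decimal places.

Var(Z) = E[Z²] − (E[Z])² = 513 − 256 = 257.
Chebyshev's inequality: Pr(|Z − μ| ≥ t) ≤ Var(Z)/t² = 257/4900 = 0.0524.

0.0524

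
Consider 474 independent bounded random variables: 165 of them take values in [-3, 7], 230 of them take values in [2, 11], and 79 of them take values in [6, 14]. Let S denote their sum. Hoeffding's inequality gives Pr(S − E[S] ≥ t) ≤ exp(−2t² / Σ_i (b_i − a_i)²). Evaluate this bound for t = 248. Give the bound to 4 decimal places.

0.0468

Σ(b_i − a_i)² = 165·10² + 230·9² + 79·8² = 40186.
Exponent = 2·248² / 40186 = 3.06097.
Bound = exp(−3.06097) = 0.04684.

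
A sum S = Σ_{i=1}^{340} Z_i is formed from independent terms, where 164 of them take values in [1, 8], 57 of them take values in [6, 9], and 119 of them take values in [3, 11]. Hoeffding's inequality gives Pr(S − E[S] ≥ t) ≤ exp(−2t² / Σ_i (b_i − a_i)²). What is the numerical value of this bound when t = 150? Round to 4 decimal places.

0.0618

Σ(b_i − a_i)² = 164·7² + 57·3² + 119·8² = 16165.
Exponent = 2·150² / 16165 = 2.78379.
Bound = exp(−2.78379) = 0.06180.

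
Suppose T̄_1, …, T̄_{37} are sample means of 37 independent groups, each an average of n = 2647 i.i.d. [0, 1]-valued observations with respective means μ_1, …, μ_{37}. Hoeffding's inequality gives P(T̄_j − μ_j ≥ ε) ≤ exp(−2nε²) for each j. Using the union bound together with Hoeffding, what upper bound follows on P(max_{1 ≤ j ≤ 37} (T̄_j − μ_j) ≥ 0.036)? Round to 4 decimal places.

Per-experiment Hoeffding bound: exp(−2·2647·0.036²) = exp(−6.86102) = 0.0010478.
Union bound over 37 events: 37·0.0010478 = 0.03877.

0.0388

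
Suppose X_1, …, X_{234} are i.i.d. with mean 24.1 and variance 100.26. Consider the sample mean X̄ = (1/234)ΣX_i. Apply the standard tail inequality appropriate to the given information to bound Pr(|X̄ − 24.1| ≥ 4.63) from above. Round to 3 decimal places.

With mean and variance of each term known, Chebyshev's inequality bounds the deviation of the sum (or sample mean).
Var(X̄) = Var(X_i)/n = 100.26/234 = 0.42846.
Chebyshev: Pr(|X̄ − 24.1| ≥ 4.63) ≤ Var(X̄)/(4.63)² = 100.26/(234·4.63²) = 0.0200.

0.020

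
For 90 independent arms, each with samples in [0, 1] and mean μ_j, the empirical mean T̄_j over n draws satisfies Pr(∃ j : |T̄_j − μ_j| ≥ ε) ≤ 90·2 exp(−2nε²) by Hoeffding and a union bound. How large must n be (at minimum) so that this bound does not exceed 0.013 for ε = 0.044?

2463

Need 2·90·exp(−2nε²) ≤ 0.013, i.e. exp(−2nε²) ≤ 0.013/180.
So 2nε² ≥ ln(180/0.013) = 9.535763.
Hence n ≥ 9.535763/(2·0.044²) = 2462.749.
The smallest integer n is 2463.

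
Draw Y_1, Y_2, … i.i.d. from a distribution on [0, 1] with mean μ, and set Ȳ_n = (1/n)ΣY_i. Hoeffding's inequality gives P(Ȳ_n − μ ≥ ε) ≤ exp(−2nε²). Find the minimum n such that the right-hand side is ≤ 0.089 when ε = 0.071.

Require exp(−2nε²) ≤ 0.089, i.e. 2nε² ≥ ln(1/0.089) = 2.419119.
So n ≥ 2.419119 / (2·0.071²) = 239.944.
The smallest integer n is 240.

240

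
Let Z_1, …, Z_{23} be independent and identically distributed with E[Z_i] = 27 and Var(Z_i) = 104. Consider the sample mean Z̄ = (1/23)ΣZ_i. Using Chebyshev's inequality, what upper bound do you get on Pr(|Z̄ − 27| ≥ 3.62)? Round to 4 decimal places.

0.3451

Var(Z̄) = Var(Z_i)/n = 104/23 = 4.5217.
Chebyshev: Pr(|Z̄ − 27| ≥ 3.62) ≤ Var(Z̄)/(3.62)² = 104/(23·3.62²) = 0.3451.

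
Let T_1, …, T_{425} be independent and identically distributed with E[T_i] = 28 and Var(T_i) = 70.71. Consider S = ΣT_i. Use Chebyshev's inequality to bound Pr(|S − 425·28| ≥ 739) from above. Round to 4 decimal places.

0.0550

Var(S) = n·Var(T_i) = 425·70.71 = 30051.75.
Chebyshev: Pr(|S − 425·28| ≥ 739) ≤ Var(S)/739² = 30051.75/546121 = 0.0550.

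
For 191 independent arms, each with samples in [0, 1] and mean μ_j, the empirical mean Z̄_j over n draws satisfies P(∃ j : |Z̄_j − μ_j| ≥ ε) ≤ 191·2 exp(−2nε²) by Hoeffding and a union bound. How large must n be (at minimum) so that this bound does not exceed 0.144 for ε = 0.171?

Need 2·191·exp(−2nε²) ≤ 0.144, i.e. exp(−2nε²) ≤ 0.144/382.
So 2nε² ≥ ln(382/0.144) = 7.883363.
Hence n ≥ 7.883363/(2·0.171²) = 134.800.
The smallest integer n is 135.

135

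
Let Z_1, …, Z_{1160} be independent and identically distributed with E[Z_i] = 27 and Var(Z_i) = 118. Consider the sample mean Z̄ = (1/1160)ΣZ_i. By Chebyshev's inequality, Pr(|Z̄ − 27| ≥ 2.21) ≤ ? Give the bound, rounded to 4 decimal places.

0.0208

Var(Z̄) = Var(Z_i)/n = 118/1160 = 0.10172.
Chebyshev: Pr(|Z̄ − 27| ≥ 2.21) ≤ Var(Z̄)/(2.21)² = 118/(1160·2.21²) = 0.0208.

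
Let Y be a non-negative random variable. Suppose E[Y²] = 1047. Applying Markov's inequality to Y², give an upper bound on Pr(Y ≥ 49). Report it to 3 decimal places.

0.436

Since Y ≥ 0, the event {Y ≥ 49} is the same as {Y² ≥ 2401}.
Markov's inequality applied to Y² gives Pr(Y² ≥ 2401) ≤ E[Y²]/2401 = 1047/2401 = 0.4361.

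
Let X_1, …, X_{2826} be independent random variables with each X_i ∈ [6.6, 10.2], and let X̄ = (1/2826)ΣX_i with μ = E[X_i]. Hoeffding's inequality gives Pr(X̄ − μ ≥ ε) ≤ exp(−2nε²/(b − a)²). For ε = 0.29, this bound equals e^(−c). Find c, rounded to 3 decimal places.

c = 2nε²/(b − a)² = 2·2826·0.29² / 3.6² = 36.6769.

36.677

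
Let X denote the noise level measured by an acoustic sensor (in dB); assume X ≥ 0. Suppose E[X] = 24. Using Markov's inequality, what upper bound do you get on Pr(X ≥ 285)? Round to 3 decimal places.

0.084

Markov's inequality: for a non-negative random variable, Pr(X ≥ a) ≤ E[X]/a.
Here E[X] = 24 and a = 285, so the bound is 24/285 = 0.0842.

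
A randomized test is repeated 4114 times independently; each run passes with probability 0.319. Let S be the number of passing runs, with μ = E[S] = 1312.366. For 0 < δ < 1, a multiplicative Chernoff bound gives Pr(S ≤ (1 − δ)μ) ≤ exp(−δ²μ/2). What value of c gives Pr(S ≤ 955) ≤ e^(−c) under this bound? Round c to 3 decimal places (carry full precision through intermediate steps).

48.657

Write 955 = (1 − δ)μ, so δ = 1 − 955/1312.366 = 0.2723067…
Then the exponent is δ²μ/2 = (μ − 955)²/(2μ) = 48.656571.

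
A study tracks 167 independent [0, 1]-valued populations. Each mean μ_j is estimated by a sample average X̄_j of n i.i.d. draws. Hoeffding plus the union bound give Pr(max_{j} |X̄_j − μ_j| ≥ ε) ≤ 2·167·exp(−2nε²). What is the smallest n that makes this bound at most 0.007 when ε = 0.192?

147

Need 2·167·exp(−2nε²) ≤ 0.007, i.e. exp(−2nε²) ≤ 0.007/334.
So 2nε² ≥ ln(334/0.007) = 10.772986.
Hence n ≥ 10.772986/(2·0.192²) = 146.118.
The smallest integer n is 147.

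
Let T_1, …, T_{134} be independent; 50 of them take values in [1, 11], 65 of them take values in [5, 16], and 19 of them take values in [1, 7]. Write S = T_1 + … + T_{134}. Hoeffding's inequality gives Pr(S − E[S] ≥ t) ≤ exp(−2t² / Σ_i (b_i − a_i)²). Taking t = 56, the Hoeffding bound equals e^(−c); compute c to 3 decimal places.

0.463

Σ(b_i − a_i)² = 50·10² + 65·11² + 19·6² = 13549.
c = 2t² / 13549 = 2·56² / 13549 = 0.4629.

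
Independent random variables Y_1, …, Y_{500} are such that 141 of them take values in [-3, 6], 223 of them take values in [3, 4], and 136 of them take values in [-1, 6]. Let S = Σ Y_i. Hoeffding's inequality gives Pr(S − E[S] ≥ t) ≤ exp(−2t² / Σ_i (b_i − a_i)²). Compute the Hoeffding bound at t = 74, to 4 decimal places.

0.5498

Σ(b_i − a_i)² = 141·9² + 223·1² + 136·7² = 18308.
Exponent = 2·74² / 18308 = 0.59821.
Bound = exp(−0.59821) = 0.54980.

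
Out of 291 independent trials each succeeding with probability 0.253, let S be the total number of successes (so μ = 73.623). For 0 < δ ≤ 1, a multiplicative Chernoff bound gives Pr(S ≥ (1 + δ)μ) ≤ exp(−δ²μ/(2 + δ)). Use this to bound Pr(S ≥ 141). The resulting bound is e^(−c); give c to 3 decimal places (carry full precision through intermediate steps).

21.152

Write 141 = (1 + δ)μ, so δ = 141/73.623 − 1 = 0.9151624…
Then the exponent is δ²μ/(2 + δ) = (141 − μ)² / (μ·(2 + δ)) = 21.151788.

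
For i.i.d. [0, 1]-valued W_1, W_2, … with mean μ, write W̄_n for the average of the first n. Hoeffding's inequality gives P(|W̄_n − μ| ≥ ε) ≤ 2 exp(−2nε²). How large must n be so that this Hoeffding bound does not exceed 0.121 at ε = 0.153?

60

Require 2·exp(−2nε²) ≤ 0.121, i.e. 2nε² ≥ ln(2/0.121) = 2.805112.
So n ≥ 2.805112 / (2·0.153²) = 59.915.
The smallest integer n is 60.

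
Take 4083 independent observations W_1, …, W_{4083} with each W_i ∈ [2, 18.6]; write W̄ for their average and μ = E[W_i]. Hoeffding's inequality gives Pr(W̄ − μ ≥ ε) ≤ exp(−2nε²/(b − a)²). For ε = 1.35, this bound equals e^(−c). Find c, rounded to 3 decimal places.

54.008

c = 2nε²/(b − a)² = 2·4083·1.35² / 16.6² = 54.0083.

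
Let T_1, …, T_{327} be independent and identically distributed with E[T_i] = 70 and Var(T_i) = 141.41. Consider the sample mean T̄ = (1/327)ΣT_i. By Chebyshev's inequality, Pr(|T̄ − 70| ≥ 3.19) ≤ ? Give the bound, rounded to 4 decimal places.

Var(T̄) = Var(T_i)/n = 141.41/327 = 0.43245.
Chebyshev: Pr(|T̄ − 70| ≥ 3.19) ≤ Var(T̄)/(3.19)² = 141.41/(327·3.19²) = 0.0425.

0.0425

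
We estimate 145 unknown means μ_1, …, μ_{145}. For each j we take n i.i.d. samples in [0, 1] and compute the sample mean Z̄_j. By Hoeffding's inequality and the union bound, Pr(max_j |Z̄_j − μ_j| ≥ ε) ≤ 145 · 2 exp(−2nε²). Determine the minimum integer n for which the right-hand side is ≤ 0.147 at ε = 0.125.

243

Need 2·145·exp(−2nε²) ≤ 0.147, i.e. exp(−2nε²) ≤ 0.147/290.
So 2nε² ≥ ln(290/0.147) = 7.587204.
Hence n ≥ 7.587204/(2·0.125²) = 242.791.
The smallest integer n is 243.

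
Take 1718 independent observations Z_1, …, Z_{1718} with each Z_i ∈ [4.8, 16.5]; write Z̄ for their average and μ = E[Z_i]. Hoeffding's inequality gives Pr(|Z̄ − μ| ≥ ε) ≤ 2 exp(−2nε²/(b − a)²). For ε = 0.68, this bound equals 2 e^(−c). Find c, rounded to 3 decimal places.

c = 2nε²/(b − a)² = 2·1718·0.68² / 11.7² = 11.6064.

11.606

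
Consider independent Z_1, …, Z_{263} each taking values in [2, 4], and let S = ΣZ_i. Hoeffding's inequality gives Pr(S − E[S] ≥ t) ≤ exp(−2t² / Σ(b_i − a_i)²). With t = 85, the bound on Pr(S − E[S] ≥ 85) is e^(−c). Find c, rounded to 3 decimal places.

13.736

Σ(b_i − a_i)² = 263·(2)² = 1052.
c = 2t²/1052 = 2·85²/1052 = 13.7357.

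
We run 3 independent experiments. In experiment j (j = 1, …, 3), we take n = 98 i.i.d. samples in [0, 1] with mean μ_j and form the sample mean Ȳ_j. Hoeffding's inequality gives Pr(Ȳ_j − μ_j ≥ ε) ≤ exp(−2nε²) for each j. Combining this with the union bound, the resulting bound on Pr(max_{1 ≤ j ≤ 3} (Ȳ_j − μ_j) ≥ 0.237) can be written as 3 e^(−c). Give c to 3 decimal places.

11.009

Union bound over the 3 events: Pr(max_{1 ≤ j ≤ 3} (Ȳ_j − μ_j) ≥ 0.237) ≤ 3·exp(−2nε²) = 3 exp(−2·98·0.237²).
So c = 2·98·0.237² = 11.0091.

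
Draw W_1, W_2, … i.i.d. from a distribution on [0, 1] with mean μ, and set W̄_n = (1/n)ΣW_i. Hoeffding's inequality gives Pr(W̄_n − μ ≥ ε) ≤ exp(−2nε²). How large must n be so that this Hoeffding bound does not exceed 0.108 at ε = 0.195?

Require exp(−2nε²) ≤ 0.108, i.e. 2nε² ≥ ln(1/0.108) = 2.225624.
So n ≥ 2.225624 / (2·0.195²) = 29.265.
The smallest integer n is 30.

30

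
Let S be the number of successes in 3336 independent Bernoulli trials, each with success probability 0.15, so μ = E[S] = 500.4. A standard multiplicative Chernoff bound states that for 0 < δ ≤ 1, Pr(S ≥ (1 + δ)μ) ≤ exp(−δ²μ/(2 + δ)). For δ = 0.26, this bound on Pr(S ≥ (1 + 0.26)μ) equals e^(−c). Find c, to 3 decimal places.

c = δ²μ/(2 + δ) = 0.26²·500.4/(2 + 0.26) = 14.9677.

14.968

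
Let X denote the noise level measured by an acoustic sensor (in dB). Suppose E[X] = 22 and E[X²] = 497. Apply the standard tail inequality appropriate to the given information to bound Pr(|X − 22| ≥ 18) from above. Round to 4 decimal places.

0.0401

The first two moments determine the variance, so Chebyshev's inequality is the sharpest standard bound available.
Var(X) = E[X²] − (E[X])² = 497 − 484 = 13.
Chebyshev's inequality: Pr(|X − μ| ≥ t) ≤ Var(X)/t² = 13/324 = 0.0401.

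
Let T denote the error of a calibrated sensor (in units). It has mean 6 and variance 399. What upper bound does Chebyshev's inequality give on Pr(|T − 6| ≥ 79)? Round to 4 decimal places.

0.0639

Chebyshev: Pr(|T − μ| ≥ t) ≤ Var(T)/t².
Bound = 399 / 6241 = 0.0639.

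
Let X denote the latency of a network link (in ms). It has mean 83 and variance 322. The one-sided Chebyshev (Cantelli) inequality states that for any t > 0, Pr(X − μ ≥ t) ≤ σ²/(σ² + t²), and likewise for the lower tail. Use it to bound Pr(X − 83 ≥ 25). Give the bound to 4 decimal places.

0.3400

Here σ² = 322 and t = 25, so σ² + t² = 947.
Cantelli's bound: 322/947 = 0.3400.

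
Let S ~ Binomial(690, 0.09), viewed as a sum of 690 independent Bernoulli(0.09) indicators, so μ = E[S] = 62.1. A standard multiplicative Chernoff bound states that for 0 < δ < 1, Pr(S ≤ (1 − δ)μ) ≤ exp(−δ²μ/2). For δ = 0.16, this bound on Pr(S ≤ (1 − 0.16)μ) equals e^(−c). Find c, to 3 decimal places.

c = δ²μ/2 = 0.16²·62.1/2 = 0.7949.

0.795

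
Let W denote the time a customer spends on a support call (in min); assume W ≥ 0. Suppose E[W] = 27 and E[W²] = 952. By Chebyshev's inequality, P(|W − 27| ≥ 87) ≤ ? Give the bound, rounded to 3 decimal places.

Var(W) = E[W²] − (E[W])² = 952 − 729 = 223.
Chebyshev's inequality: P(|W − μ| ≥ t) ≤ Var(W)/t² = 223/7569 = 0.0295.

0.029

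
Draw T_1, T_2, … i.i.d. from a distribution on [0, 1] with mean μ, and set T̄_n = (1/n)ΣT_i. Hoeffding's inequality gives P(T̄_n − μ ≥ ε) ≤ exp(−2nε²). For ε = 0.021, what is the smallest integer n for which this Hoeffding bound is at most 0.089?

Require exp(−2nε²) ≤ 0.089, i.e. 2nε² ≥ ln(1/0.089) = 2.419119.
So n ≥ 2.419119 / (2·0.021²) = 2742.765.
The smallest integer n is 2743.

2743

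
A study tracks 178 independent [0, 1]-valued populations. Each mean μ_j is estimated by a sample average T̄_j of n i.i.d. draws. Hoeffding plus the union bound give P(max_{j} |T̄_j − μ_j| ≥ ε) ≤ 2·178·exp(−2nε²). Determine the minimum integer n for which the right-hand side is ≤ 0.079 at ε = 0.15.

Need 2·178·exp(−2nε²) ≤ 0.079, i.e. exp(−2nε²) ≤ 0.079/356.
So 2nε² ≥ ln(356/0.079) = 8.413238.
Hence n ≥ 8.413238/(2·0.15²) = 186.961.
The smallest integer n is 187.

187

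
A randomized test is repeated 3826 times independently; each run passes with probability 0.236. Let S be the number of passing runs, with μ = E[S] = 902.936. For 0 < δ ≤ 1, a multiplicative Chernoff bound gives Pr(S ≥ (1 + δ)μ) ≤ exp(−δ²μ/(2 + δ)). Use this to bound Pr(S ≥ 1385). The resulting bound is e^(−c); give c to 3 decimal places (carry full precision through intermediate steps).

Write 1385 = (1 + δ)μ, so δ = 1385/902.936 − 1 = 0.533885…
Then the exponent is δ²μ/(2 + δ) = (1385 − μ)² / (μ·(2 + δ)) = 101.570018.

101.570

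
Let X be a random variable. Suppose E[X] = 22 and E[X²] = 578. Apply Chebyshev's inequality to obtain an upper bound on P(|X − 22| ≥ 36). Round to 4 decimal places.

0.0725

Var(X) = E[X²] − (E[X])² = 578 − 484 = 94.
Chebyshev's inequality: P(|X − μ| ≥ t) ≤ Var(X)/t² = 94/1296 = 0.0725.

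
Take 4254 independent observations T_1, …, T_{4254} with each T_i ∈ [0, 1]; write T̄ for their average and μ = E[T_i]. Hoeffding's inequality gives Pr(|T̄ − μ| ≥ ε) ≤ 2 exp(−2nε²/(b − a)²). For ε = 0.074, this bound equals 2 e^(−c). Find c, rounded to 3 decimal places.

c = 2nε²/(b − a)² = 2·4254·0.074² / 1² = 46.5898.

46.590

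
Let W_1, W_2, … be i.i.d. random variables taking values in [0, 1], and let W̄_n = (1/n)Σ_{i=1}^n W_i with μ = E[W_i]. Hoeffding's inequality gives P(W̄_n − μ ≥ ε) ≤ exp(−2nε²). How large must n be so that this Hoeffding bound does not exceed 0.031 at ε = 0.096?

189

Require exp(−2nε²) ≤ 0.031, i.e. 2nε² ≥ ln(1/0.031) = 3.473768.
So n ≥ 3.473768 / (2·0.096²) = 188.464.
The smallest integer n is 189.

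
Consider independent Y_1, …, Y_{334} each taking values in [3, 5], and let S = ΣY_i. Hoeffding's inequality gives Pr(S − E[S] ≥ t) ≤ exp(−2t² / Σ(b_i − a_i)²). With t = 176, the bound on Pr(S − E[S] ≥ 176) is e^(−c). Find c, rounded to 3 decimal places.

46.371

Σ(b_i − a_i)² = 334·(2)² = 1336.
c = 2t²/1336 = 2·176²/1336 = 46.3713.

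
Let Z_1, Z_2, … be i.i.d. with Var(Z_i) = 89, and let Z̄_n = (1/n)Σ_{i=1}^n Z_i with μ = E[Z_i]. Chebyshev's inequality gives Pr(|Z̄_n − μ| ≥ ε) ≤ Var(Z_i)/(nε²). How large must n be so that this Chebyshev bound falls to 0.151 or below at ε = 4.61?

28

Require 89/(n·4.61²) ≤ 0.151, i.e. n ≥ 89/(0.151·4.61²) = 27.734.
The smallest integer n is 28.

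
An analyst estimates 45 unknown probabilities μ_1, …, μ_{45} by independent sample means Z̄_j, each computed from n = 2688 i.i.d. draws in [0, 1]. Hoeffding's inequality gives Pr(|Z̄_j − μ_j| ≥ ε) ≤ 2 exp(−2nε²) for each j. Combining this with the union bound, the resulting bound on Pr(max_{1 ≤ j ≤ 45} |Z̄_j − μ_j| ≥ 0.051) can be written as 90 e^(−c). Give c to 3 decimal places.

Union bound over the 45 events: Pr(max_{1 ≤ j ≤ 45} |Z̄_j − μ_j| ≥ 0.051) ≤ 45·2·exp(−2nε²) = 90 exp(−2·2688·0.051²).
So c = 2·2688·0.051² = 13.9830.

13.983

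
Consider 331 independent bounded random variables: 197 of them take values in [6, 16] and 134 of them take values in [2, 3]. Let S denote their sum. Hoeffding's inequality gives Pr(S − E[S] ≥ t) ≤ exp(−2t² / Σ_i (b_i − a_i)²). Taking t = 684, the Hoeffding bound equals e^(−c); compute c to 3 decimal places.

47.177

Σ(b_i − a_i)² = 197·10² + 134·1² = 19834.
c = 2t² / 19834 = 2·684² / 19834 = 47.1772.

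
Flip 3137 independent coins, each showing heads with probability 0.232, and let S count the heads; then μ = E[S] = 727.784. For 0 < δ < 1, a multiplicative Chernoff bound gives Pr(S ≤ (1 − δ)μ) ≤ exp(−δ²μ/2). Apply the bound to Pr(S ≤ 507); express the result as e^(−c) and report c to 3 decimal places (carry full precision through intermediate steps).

Write 507 = (1 − δ)μ, so δ = 1 − 507/727.784 = 0.3033647…
Then the exponent is δ²μ/2 = (μ − 507)²/(2μ) = 33.489040.

33.489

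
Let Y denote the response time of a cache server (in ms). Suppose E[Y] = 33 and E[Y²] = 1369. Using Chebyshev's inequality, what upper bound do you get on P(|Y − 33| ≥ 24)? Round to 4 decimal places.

0.4861

Var(Y) = E[Y²] − (E[Y])² = 1369 − 1089 = 280.
Chebyshev's inequality: P(|Y − μ| ≥ t) ≤ Var(Y)/t² = 280/576 = 0.4861.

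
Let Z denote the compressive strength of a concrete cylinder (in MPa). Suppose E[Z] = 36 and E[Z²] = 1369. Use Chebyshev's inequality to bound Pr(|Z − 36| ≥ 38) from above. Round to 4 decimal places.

0.0506

Var(Z) = E[Z²] − (E[Z])² = 1369 − 1296 = 73.
Chebyshev's inequality: Pr(|Z − μ| ≥ t) ≤ Var(Z)/t² = 73/1444 = 0.0506.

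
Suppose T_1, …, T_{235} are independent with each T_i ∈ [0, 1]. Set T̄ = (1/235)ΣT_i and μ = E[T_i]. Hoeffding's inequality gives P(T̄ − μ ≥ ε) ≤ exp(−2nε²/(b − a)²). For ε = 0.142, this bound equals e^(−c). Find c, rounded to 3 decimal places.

c = 2nε²/(b − a)² = 2·235·0.142² / 1² = 9.4771.

9.477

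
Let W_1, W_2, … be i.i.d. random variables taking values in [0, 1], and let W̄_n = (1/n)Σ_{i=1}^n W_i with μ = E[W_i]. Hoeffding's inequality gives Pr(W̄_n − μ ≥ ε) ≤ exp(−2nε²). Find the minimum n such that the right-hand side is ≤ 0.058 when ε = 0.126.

90

Require exp(−2nε²) ≤ 0.058, i.e. 2nε² ≥ ln(1/0.058) = 2.847312.
So n ≥ 2.847312 / (2·0.126²) = 89.673.
The smallest integer n is 90.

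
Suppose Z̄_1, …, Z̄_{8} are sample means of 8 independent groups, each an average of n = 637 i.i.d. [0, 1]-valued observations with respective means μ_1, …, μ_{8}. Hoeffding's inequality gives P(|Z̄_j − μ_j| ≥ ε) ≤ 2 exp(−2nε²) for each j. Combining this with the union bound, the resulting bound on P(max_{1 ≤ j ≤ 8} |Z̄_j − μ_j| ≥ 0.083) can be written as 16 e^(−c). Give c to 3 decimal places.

8.777

Union bound over the 8 events: P(max_{1 ≤ j ≤ 8} |Z̄_j − μ_j| ≥ 0.083) ≤ 8·2·exp(−2nε²) = 16 exp(−2·637·0.083²).
So c = 2·637·0.083² = 8.7766.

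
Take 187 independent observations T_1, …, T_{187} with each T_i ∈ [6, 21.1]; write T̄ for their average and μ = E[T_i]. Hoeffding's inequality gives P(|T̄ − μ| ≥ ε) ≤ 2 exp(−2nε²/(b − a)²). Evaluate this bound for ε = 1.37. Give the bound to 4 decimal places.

0.0920

Exponent: 2nε²/(b − a)² = 2·187·1.37² / 15.1² = 3.07864.
Bound = 2·exp(−3.07864) = 0.09204.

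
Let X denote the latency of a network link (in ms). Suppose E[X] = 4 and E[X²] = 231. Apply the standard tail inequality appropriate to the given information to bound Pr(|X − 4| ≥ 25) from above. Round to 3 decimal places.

0.344

The first two moments determine the variance, so Chebyshev's inequality is the sharpest standard bound available.
Var(X) = E[X²] − (E[X])² = 231 − 16 = 215.
Chebyshev's inequality: Pr(|X − μ| ≥ t) ≤ Var(X)/t² = 215/625 = 0.3440.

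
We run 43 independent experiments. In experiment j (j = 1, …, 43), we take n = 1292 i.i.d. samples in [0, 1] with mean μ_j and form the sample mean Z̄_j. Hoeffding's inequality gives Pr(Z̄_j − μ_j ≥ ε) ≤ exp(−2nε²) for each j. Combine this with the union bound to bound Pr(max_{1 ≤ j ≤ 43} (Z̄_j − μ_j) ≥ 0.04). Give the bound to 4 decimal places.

Per-experiment Hoeffding bound: exp(−2·1292·0.04²) = exp(−4.13440) = 0.016012.
Union bound over 43 events: 43·0.016012 = 0.68853.

0.6885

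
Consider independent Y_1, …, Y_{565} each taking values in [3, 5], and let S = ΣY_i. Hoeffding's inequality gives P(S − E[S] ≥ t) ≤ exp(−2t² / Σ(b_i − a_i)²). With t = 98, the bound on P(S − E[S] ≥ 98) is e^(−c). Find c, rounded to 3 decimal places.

Σ(b_i − a_i)² = 565·(2)² = 2260.
c = 2t²/2260 = 2·98²/2260 = 8.4991.

8.499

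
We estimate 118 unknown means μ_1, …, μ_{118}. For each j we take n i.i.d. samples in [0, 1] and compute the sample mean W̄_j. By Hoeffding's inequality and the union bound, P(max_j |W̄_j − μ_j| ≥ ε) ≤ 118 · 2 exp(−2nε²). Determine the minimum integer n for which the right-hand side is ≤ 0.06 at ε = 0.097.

Need 2·118·exp(−2nε²) ≤ 0.06, i.e. exp(−2nε²) ≤ 0.06/236.
So 2nε² ≥ ln(236/0.06) = 8.277243.
Hence n ≥ 8.277243/(2·0.097²) = 439.858.
The smallest integer n is 440.

440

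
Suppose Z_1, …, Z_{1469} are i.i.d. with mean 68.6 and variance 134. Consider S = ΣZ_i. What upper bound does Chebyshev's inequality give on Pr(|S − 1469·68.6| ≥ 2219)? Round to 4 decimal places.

0.0400

Var(S) = n·Var(Z_i) = 1469·134 = 196846.
Chebyshev: Pr(|S − 1469·68.6| ≥ 2219) ≤ Var(S)/2219² = 196846/4923961 = 0.0400.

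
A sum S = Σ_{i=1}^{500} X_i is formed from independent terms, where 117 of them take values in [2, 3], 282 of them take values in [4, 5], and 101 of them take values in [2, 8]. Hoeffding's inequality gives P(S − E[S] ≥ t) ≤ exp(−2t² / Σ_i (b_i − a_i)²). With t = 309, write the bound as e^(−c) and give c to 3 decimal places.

47.326

Σ(b_i − a_i)² = 117·1² + 282·1² + 101·6² = 4035.
c = 2t² / 4035 = 2·309² / 4035 = 47.3264.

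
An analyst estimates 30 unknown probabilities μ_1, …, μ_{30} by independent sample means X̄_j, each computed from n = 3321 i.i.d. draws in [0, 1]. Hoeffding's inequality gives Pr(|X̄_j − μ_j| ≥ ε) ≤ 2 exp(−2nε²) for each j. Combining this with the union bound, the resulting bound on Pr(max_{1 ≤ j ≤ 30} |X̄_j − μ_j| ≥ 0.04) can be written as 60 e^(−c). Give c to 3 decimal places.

10.627

Union bound over the 30 events: Pr(max_{1 ≤ j ≤ 30} |X̄_j − μ_j| ≥ 0.04) ≤ 30·2·exp(−2nε²) = 60 exp(−2·3321·0.04²).
So c = 2·3321·0.04² = 10.6272.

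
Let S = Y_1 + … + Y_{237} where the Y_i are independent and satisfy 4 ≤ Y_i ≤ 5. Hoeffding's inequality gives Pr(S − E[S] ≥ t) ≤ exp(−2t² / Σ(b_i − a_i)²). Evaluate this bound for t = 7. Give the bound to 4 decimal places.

0.6613

Σ(b_i − a_i)² = 237·(1)² = 237.
Exponent = 2·7²/237 = 0.4135.
Bound = exp(−0.4135) = 0.66133.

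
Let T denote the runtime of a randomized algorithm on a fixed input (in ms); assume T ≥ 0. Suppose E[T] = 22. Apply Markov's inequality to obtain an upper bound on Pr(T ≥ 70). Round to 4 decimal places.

Markov's inequality: for a non-negative random variable, Pr(T ≥ a) ≤ E[T]/a.
Here E[T] = 22 and a = 70, so the bound is 22/70 = 0.3143.

0.3143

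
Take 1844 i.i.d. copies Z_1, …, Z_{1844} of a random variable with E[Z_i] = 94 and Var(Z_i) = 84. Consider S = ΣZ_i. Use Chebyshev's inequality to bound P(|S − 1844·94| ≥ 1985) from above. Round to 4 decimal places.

Var(S) = n·Var(Z_i) = 1844·84 = 154896.
Chebyshev: P(|S − 1844·94| ≥ 1985) ≤ Var(S)/1985² = 154896/3940225 = 0.0393.

0.0393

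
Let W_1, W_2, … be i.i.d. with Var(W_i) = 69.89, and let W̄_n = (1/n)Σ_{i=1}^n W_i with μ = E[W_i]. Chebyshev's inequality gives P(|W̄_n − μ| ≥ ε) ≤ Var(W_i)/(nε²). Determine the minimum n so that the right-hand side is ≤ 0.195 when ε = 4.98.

15

Require 69.89/(n·4.98²) ≤ 0.195, i.e. n ≥ 69.89/(0.195·4.98²) = 14.452.
The smallest integer n is 15.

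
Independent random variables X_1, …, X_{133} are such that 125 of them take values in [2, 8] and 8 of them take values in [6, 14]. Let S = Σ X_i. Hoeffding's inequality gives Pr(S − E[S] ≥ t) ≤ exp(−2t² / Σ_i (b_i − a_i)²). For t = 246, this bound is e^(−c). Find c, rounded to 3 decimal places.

Σ(b_i − a_i)² = 125·6² + 8·8² = 5012.
c = 2t² / 5012 = 2·246² / 5012 = 24.1484.

24.148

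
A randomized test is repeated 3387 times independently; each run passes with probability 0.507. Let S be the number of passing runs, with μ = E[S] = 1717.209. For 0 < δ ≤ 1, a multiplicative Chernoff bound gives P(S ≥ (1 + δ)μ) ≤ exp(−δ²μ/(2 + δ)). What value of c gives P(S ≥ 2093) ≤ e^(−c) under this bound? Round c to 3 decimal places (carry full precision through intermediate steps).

37.063

Write 2093 = (1 + δ)μ, so δ = 2093/1717.209 − 1 = 0.2188382…
Then the exponent is δ²μ/(2 + δ) = (2093 − μ)² / (μ·(2 + δ)) = 37.063289.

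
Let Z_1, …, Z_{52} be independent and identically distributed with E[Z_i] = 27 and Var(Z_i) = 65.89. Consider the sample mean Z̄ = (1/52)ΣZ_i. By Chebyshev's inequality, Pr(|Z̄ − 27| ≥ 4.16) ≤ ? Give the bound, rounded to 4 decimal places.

Var(Z̄) = Var(Z_i)/n = 65.89/52 = 1.2671.
Chebyshev: Pr(|Z̄ − 27| ≥ 4.16) ≤ Var(Z̄)/(4.16)² = 65.89/(52·4.16²) = 0.0732.

0.0732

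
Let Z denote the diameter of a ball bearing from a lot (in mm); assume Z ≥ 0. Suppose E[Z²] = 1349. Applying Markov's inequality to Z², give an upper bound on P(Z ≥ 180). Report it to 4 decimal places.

0.0416

Since Z ≥ 0, the event {Z ≥ 180} is the same as {Z² ≥ 32400}.
Markov's inequality applied to Z² gives P(Z² ≥ 32400) ≤ E[Z²]/32400 = 1349/32400 = 0.0416.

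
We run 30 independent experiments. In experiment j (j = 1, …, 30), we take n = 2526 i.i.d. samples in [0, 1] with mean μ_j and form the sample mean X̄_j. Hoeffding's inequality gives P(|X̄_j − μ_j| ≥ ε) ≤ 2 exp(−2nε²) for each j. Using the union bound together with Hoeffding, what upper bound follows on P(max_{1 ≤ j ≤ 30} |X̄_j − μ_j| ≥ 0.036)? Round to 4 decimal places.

Per-experiment Hoeffding bound: 2·exp(−2·2526·0.036²) = 2·exp(−6.54739) = 0.0028677.
Union bound over 30 events: 30·0.0028677 = 0.08603.

0.0860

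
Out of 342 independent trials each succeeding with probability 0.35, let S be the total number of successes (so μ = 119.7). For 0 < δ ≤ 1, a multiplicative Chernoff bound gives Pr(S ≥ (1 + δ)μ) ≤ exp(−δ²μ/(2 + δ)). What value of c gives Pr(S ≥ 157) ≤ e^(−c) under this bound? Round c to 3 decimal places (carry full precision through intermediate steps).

Write 157 = (1 + δ)μ, so δ = 157/119.7 − 1 = 0.3116124…
Then the exponent is δ²μ/(2 + δ) = (157 − μ)² / (μ·(2 + δ)) = 5.028153.

5.028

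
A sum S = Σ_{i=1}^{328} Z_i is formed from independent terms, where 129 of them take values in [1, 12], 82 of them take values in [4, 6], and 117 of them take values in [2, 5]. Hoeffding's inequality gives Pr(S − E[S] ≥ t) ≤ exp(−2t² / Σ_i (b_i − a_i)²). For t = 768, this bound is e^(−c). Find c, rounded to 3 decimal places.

Σ(b_i − a_i)² = 129·11² + 82·2² + 117·3² = 16990.
c = 2t² / 16990 = 2·768² / 16990 = 69.4319.

69.432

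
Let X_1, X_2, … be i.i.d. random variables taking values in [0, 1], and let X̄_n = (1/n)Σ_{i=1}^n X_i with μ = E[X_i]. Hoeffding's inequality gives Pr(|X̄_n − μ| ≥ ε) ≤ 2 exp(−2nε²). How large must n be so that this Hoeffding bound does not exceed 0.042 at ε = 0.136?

105

Require 2·exp(−2nε²) ≤ 0.042, i.e. 2nε² ≥ ln(2/0.042) = 3.863233.
So n ≥ 3.863233 / (2·0.136²) = 104.434.
The smallest integer n is 105.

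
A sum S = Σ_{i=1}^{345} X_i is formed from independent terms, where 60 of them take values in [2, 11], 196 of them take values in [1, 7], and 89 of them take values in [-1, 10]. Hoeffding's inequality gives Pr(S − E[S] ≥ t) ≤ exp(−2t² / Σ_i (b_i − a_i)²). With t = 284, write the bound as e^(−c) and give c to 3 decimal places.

7.111

Σ(b_i − a_i)² = 60·9² + 196·6² + 89·11² = 22685.
c = 2t² / 22685 = 2·284² / 22685 = 7.1110.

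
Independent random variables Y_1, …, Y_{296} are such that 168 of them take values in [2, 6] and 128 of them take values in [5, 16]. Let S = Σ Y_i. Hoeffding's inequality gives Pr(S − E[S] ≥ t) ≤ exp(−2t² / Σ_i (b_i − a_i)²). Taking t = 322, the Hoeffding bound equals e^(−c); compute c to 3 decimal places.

Σ(b_i − a_i)² = 168·4² + 128·11² = 18176.
c = 2t² / 18176 = 2·322² / 18176 = 11.4089.

11.409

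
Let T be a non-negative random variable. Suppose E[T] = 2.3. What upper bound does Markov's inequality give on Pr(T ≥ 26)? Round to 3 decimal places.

Markov's inequality: for a non-negative random variable, Pr(T ≥ a) ≤ E[T]/a.
Here E[T] = 2.3 and a = 26, so the bound is 2.3/26 = 0.0885.

0.088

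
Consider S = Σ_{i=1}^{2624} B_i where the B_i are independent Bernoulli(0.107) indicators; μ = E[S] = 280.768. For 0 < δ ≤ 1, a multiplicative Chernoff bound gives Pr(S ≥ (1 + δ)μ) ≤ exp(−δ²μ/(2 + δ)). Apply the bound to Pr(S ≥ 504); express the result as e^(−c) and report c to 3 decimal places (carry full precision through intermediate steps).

Write 504 = (1 + δ)μ, so δ = 504/280.768 − 1 = 0.7950764…
Then the exponent is δ²μ/(2 + δ) = (504 − μ)² / (μ·(2 + δ)) = 63.499691.

63.500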